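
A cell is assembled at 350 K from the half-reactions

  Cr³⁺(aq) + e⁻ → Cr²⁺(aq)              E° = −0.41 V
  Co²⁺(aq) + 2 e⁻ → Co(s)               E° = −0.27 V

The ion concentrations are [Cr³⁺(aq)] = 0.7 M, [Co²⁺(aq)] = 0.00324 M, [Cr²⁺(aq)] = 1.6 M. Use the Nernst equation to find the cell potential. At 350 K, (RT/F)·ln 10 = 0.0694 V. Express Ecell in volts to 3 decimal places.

Since E°(Co²⁺/Co) > E°(Cr³⁺/Cr²⁺), Co²⁺/Co serves as the cathode.
The standard potential is −0.27 − (−0.41) = +0.14 V and the balanced reaction transfers n = 2 electrons.
The balanced reaction is Co²⁺(aq) + 2 Cr²⁺(aq) → Co(s) + 2 Cr³⁺(aq), so Q = [Cr³⁺(aq)]^2 / ([Co²⁺(aq)]·[Cr²⁺(aq)]^2) = 59.1 and log Q = 1.771.
By the Nernst equation, E = +0.14 − (0.0694/2)·(1.771) = +0.079 V.

+0.079 V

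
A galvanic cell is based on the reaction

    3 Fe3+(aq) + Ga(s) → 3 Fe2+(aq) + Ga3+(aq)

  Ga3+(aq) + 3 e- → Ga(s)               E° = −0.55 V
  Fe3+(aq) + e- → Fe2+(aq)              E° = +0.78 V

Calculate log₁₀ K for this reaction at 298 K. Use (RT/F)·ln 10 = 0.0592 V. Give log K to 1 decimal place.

The Fe³⁺/Fe²⁺ couple is reduced (cathode); E°cell = +0.78 − (−0.55) = +1.33 V with n = 3.
At equilibrium E = 0, so log K = nE°cell / 0.0592 = (3)(+1.33) / 0.0592 = 67.4.

log K = 67.4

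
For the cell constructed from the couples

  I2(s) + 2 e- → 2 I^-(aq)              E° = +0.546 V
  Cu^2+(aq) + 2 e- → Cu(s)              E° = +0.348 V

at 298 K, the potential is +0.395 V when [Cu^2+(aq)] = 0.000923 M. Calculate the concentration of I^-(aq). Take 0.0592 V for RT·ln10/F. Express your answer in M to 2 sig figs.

0.015 M

I₂/I⁻ is the cathode (higher E°); E°cell = +0.546 − (+0.348) = +0.198 V with n = 2.
From the Nernst equation, log Q = n(E° − E)/0.0592 = 2·(+0.198 − (+0.395))/0.0592 = −6.655.
For I2(s) + Cu(s) → 2 I^-(aq) + Cu^2+(aq), the reaction quotient is Q = [I^-(aq)]^2·[Cu^2+(aq)].
Substituting the known concentrations and solving, log [I^-(aq)] = −1.810 and [I^-(aq)] = 0.015 M.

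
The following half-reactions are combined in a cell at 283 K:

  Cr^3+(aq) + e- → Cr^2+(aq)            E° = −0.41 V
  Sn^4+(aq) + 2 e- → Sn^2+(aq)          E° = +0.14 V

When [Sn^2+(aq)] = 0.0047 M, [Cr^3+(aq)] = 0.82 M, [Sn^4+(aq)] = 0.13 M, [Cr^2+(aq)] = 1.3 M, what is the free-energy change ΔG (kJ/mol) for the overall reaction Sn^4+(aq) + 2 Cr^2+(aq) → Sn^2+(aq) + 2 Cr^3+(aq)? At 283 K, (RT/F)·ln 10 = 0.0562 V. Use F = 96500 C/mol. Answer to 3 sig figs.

The standard cell potential is +0.14 − (−0.41) = +0.55 V, with n = 2 electrons in the balanced equation.
Here Q = ([Sn^2+(aq)]·[Cr^3+(aq)]^2) / ([Sn^4+(aq)]·[Cr^2+(aq)]^2) = 0.0144 (log Q = −1.842), giving E = +0.55 − (0.0562/2)·(−1.842) = +0.6018 V.
Then ΔG = −nFE = −2 × 96500 × +0.6018 J/mol = −116 kJ/mol.

−116 kJ/mol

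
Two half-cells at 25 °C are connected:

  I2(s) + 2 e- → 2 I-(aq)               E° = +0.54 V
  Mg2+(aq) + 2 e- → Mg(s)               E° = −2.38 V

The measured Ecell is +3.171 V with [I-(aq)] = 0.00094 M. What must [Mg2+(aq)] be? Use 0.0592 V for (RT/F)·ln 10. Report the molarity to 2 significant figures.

0.0037 M

With I₂/I⁻ at the cathode and Mg²⁺/Mg at the anode, E°cell = +0.54 − (−2.38) = +2.92 V (n = 2).
Since E = E° − (0.0592/n)·log Q, log Q = n(E° − E)/0.0592 = −8.480.
For I2(s) + Mg(s) → 2 I-(aq) + Mg2+(aq), the reaction quotient is Q = [I-(aq)]^2·[Mg2+(aq)].
Solving for the unknown gives log [Mg2+(aq)] = −2.426, so [Mg2+(aq)] ≈ 0.0037 M.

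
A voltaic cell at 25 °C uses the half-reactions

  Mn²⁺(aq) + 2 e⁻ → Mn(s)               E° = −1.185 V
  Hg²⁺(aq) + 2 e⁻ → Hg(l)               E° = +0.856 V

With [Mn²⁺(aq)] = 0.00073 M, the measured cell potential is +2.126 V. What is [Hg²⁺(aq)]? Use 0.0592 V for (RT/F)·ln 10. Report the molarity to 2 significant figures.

0.54 M

The Hg²⁺/Hg couple has the larger reduction potential, so it is the cathode: E°cell = +0.856 − (−1.185) = +2.041 V and n = 2.
Since E = E° − (0.0592/n)·log Q, log Q = n(E° − E)/0.0592 = −2.872.
The balanced reaction is Hg²⁺(aq) + Mn(s) → Hg(l) + Mn²⁺(aq), so Q = [Mn²⁺(aq)] / [Hg²⁺(aq)].
Substituting the known concentrations and solving, log [Hg²⁺(aq)] = −0.265 and [Hg²⁺(aq)] = 0.54 M.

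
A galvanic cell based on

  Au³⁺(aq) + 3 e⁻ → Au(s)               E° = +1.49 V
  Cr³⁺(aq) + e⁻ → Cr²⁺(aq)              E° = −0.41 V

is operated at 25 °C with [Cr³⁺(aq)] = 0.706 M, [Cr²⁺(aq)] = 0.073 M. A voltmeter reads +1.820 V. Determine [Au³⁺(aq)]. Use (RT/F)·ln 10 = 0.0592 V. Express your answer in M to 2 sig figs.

With Au³⁺/Au at the cathode and Cr³⁺/Cr²⁺ at the anode, E°cell = +1.49 − (−0.41) = +1.90 V (n = 3).
From the Nernst equation, log Q = n(E° − E)/0.0592 = 3·(+1.90 − (+1.820))/0.0592 = 4.054.
The balanced reaction is Au³⁺(aq) + 3 Cr²⁺(aq) → Au(s) + 3 Cr³⁺(aq), so Q = [Cr³⁺(aq)]^3 / ([Au³⁺(aq)]·[Cr²⁺(aq)]^3).
Isolating [Au³⁺(aq)] in Q = 10^{4.054} yields log [Au³⁺(aq)] = −1.098, i.e. 0.080 M.

0.080 M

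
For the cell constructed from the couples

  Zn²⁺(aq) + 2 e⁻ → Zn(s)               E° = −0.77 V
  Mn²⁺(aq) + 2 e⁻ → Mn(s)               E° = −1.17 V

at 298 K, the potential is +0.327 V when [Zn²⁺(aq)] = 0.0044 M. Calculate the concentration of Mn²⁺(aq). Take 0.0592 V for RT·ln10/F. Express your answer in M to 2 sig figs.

1.3 M

Zn²⁺/Zn is the cathode (higher E°); E°cell = −0.77 − (−1.17) = +0.40 V with n = 2.
Since E = E° − (0.0592/n)·log Q, log Q = n(E° − E)/0.0592 = 2.466.
Balancing electrons gives Zn²⁺(aq) + Mn(s) → Zn(s) + Mn²⁺(aq); thus Q = [Mn²⁺(aq)] / [Zn²⁺(aq)].
Solving for the unknown gives log [Mn²⁺(aq)] = 0.109, so [Mn²⁺(aq)] ≈ 1.3 M.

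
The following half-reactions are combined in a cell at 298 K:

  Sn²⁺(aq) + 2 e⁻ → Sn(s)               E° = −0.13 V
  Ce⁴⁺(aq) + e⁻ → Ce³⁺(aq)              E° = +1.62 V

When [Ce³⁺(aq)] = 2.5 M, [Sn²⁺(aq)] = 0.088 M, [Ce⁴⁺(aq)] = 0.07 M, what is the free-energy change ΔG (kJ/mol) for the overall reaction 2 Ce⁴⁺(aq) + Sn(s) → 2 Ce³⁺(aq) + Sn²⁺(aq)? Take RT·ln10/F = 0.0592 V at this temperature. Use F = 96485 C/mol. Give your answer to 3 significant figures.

−326 kJ/mol

With Ce⁴⁺/Ce³⁺ reduced at the cathode, E°cell = +1.62 − (−0.13) = +1.75 V and n = 2.
Q = ([Ce³⁺(aq)]^2·[Sn²⁺(aq)]) / [Ce⁴⁺(aq)]^2 = 112, so log Q = 2.050 and E = +1.75 − (0.0592/2)(2.050) = +1.6893 V.
Finally ΔG = −nFE = −(2)(96485 C/mol)(+1.6893 V) = −326 kJ/mol.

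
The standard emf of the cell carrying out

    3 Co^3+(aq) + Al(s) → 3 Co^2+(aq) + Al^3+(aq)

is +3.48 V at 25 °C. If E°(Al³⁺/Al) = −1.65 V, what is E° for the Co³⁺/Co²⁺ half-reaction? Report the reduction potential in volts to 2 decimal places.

In the reaction as written the Co³⁺/Co²⁺ couple is reduced (cathode) and Al³⁺/Al is oxidized (anode), so E°cell = E°(Co³⁺/Co²⁺) − E°(Al³⁺/Al).
E°(Co³⁺/Co²⁺) = E°cell + E°(anode) = +3.48 + (−1.65) = +1.83 V.

+1.83 V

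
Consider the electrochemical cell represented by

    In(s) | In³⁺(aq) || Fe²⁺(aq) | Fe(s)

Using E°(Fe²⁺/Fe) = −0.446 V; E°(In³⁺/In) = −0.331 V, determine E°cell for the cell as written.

−0.115 V

By convention the left-hand electrode in cell notation is the anode (oxidation) and the right-hand electrode is the cathode (reduction).
E°cell = E°(right) − E°(left) = −0.446 − (−0.331) = −0.115 V.
The negative sign shows that, as written, the cell would require an external voltage to drive the reaction.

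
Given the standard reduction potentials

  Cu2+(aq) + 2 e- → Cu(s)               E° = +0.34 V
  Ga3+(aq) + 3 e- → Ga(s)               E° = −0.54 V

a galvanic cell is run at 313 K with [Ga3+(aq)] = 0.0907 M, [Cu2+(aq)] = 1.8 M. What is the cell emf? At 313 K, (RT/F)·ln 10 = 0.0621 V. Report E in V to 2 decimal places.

+0.91 V

The Cu²⁺/Cu couple has the more positive E°, so it is the cathode; Ga³⁺/Ga is the anode.
E°cell = E°cat − E°an = +0.34 − (−0.54) = +0.88 V; n = 6.
The balanced reaction is 3 Cu2+(aq) + 2 Ga(s) → 3 Cu(s) + 2 Ga3+(aq), so Q = [Ga3+(aq)]^2 / [Cu2+(aq)]^3 = 0.00141 and log Q = −2.851.
By the Nernst equation, E = +0.88 − (0.0621/6)·(−2.851) = +0.91 V.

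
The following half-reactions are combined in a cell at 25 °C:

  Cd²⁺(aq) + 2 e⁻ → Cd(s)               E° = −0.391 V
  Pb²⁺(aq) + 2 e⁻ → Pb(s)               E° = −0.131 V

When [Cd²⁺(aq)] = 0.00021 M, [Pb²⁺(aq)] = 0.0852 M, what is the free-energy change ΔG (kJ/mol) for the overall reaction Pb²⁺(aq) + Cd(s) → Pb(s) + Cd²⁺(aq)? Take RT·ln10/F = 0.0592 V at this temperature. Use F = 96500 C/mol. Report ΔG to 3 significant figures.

E°cell = −0.131 − (−0.391) = +0.260 V; the balanced reaction transfers n = 2 electrons.
Q = [Cd²⁺(aq)] / [Pb²⁺(aq)] = 0.00246, so log Q = −2.608 and E = +0.260 − (0.0592/2)(−2.608) = +0.3372 V.
Then ΔG = −nFE = −2 × 96500 × +0.3372 J/mol = −65.1 kJ/mol.

−65.1 kJ/mol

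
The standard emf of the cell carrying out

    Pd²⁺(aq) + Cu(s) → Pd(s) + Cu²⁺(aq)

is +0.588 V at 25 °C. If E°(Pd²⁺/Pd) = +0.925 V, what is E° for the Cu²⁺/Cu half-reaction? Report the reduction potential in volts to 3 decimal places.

In the reaction as written the Pd²⁺/Pd couple is reduced (cathode) and Cu²⁺/Cu is oxidized (anode), so E°cell = E°(Pd²⁺/Pd) − E°(Cu²⁺/Cu).
E°(Cu²⁺/Cu) = E°(cathode) − E°cell = +0.925 − (+0.588) = +0.337 V.

+0.337 V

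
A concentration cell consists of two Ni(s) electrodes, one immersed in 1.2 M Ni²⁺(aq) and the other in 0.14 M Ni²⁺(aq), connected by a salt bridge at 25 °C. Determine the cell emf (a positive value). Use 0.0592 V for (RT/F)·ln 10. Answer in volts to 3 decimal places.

For a concentration cell E°cell = 0, since both electrodes use the same couple.
The compartment with the higher Ni²⁺(aq) concentration (1.2 M) acts as the cathode; ions are reduced there and produced at the dilute (0.14 M) anode.
With n = 2, Ecell = −(0.0592/2)·log([dilute]/[conc]) = −(0.0592/2)·log(0.14/1.2) = +0.028 V.

0.028 V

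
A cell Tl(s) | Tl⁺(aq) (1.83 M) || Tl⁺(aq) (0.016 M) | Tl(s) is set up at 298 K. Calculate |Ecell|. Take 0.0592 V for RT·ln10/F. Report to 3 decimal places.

For a concentration cell E°cell = 0, since both electrodes use the same couple.
The compartment with the higher Tl⁺(aq) concentration (1.83 M) acts as the cathode; ions are reduced there and produced at the dilute (0.016 M) anode.
With n = 1, Ecell = −(0.0592/1)·log([dilute]/[conc]) = −(0.0592/1)·log(0.016/1.83) = +0.122 V.

0.122 V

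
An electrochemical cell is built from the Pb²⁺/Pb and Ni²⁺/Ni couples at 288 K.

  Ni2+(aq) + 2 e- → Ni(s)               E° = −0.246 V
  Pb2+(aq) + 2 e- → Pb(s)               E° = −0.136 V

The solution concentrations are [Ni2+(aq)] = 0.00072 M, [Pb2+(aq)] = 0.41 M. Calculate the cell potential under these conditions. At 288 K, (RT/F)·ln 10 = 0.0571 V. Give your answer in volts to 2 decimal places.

The Pb²⁺/Pb couple has the more positive E°, so it is the cathode; Ni²⁺/Ni is the anode.
E°cell = E°cat − E°an = −0.136 − (−0.246) = +0.110 V; n = 2.
For the overall reaction Pb2+(aq) + Ni(s) → Pb(s) + Ni2+(aq), Q = [Ni2+(aq)] / [Pb2+(aq)] = 0.00176, giving log Q = −2.755.
E = E° − (0.0571/n)·log Q = +0.110 − (0.0571/2)(−2.755) = +0.19 V.

+0.19 V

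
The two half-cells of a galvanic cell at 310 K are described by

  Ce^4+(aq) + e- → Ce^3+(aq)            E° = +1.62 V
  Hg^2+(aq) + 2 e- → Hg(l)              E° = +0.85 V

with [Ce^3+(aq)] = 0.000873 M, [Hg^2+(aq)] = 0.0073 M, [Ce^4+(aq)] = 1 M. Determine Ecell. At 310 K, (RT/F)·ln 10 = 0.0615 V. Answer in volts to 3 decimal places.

+1.024 V

Ce⁴⁺/Ce³⁺ is reduced (cathode, E° = +1.62 V) and Hg²⁺/Hg is oxidized (anode).
E°cell = E°cat − E°an = +1.62 − (+0.85) = +0.77 V; n = 2.
The balanced reaction is 2 Ce^4+(aq) + Hg(l) → 2 Ce^3+(aq) + Hg^2+(aq), so Q = ([Ce^3+(aq)]^2·[Hg^2+(aq)]) / [Ce^4+(aq)]^2 = 5.56×10^−9 and log Q = −8.255.
Applying E = E° − (RT ln10/nF)·log Q gives +0.77 − (0.0615/2)(−8.255) = +1.024 V.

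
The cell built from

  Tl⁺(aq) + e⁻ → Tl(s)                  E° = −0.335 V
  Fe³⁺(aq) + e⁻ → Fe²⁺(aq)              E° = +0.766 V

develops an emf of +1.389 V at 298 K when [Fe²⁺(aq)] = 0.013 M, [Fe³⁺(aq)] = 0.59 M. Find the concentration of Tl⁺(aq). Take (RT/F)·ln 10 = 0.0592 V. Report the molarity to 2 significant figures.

The Fe³⁺/Fe²⁺ couple has the larger reduction potential, so it is the cathode: E°cell = +0.766 − (−0.335) = +1.101 V and n = 1.
Since E = E° − (0.0592/n)·log Q, log Q = n(E° − E)/0.0592 = −4.865.
For Fe³⁺(aq) + Tl(s) → Fe²⁺(aq) + Tl⁺(aq), the reaction quotient is Q = ([Fe²⁺(aq)]·[Tl⁺(aq)]) / [Fe³⁺(aq)].
Substituting the known concentrations and solving, log [Tl⁺(aq)] = −3.208 and [Tl⁺(aq)] = 0.00062 M.

0.00062 M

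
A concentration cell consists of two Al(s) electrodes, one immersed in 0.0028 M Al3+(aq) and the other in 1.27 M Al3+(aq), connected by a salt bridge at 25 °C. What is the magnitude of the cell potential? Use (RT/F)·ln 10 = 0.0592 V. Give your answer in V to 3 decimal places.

0.052 V

For a concentration cell E°cell = 0, since both electrodes use the same couple.
The compartment with the higher Al3+(aq) concentration (1.27 M) acts as the cathode; ions are reduced there and produced at the dilute (0.0028 M) anode.
With n = 3, Ecell = −(0.0592/3)·log([dilute]/[conc]) = −(0.0592/3)·log(0.0028/1.27) = +0.052 V.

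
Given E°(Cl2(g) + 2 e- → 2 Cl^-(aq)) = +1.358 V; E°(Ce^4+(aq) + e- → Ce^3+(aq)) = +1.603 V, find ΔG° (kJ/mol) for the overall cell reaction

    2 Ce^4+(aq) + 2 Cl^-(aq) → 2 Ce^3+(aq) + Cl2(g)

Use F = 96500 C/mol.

In the reaction as written Ce^4+(aq) is reduced, so the Ce⁴⁺/Ce³⁺ couple is the cathode and Cl₂/Cl⁻ is the anode.
E°cell = +1.603 − (+1.358) = +0.245 V; balancing electrons gives n = 2.
ΔG° = −nFE°cell = −(2)(96500)(+0.245) J/mol = −47.3 kJ/mol.

−47.3 kJ/mol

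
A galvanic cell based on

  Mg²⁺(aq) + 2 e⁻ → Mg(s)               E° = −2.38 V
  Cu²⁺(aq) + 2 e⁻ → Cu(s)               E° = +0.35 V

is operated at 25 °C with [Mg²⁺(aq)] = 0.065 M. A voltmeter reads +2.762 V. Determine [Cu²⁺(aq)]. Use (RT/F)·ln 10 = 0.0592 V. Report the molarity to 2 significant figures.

With Cu²⁺/Cu at the cathode and Mg²⁺/Mg at the anode, E°cell = +0.35 − (−2.38) = +2.73 V (n = 2).
From the Nernst equation, log Q = n(E° − E)/0.0592 = 2·(+2.73 − (+2.762))/0.0592 = −1.081.
For Cu²⁺(aq) + Mg(s) → Cu(s) + Mg²⁺(aq), the reaction quotient is Q = [Mg²⁺(aq)] / [Cu²⁺(aq)].
Solving for the unknown gives log [Cu²⁺(aq)] = −0.106, so [Cu²⁺(aq)] ≈ 0.78 M.

0.78 M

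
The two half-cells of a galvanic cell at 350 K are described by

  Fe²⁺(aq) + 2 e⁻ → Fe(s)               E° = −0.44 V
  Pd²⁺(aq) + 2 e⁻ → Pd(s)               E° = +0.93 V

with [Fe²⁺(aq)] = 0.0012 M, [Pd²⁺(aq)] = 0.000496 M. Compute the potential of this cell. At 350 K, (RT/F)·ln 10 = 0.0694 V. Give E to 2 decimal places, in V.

Pd²⁺/Pd is reduced (cathode, E° = +0.93 V) and Fe²⁺/Fe is oxidized (anode).
The standard potential is +0.93 − (−0.44) = +1.37 V and the balanced reaction transfers n = 2 electrons.
Balancing gives Pd²⁺(aq) + Fe(s) → Pd(s) + Fe²⁺(aq); hence Q = [Fe²⁺(aq)] / [Pd²⁺(aq)] = 2.42 (log Q = 0.384).
By the Nernst equation, E = +1.37 − (0.0694/2)·(0.384) = +1.36 V.

+1.36 V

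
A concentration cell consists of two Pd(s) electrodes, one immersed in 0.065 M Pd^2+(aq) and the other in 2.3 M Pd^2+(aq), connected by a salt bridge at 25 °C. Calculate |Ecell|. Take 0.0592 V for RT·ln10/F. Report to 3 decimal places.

0.046 V

For a concentration cell E°cell = 0, since both electrodes use the same couple.
The compartment with the higher Pd^2+(aq) concentration (2.3 M) acts as the cathode; ions are reduced there and produced at the dilute (0.065 M) anode.
With n = 2, Ecell = −(0.0592/2)·log([dilute]/[conc]) = −(0.0592/2)·log(0.065/2.3) = +0.046 V.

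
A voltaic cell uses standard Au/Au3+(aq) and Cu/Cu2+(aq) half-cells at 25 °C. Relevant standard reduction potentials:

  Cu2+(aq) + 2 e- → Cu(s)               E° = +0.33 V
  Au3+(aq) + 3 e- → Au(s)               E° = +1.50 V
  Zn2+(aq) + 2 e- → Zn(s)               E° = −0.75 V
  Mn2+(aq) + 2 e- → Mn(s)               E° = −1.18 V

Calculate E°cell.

+1.17 V

The Au³⁺/Au couple has the higher E°, so Au ion is reduced (cathode) and Cu is oxidized (anode).
E°cell = E°(cathode) − E°(anode) = +1.50 − (+0.33) = +1.17 V.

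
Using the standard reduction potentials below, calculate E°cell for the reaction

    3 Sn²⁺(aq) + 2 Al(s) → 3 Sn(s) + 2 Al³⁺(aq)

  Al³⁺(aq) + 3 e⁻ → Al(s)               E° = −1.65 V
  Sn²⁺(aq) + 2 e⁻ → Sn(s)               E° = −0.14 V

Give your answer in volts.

Sn²⁺(aq) gains electrons, so the Sn²⁺/Sn couple is the cathode; the Al³⁺/Al couple is the anode.
E°cell = E°(cathode) − E°(anode) = −0.14 − (−1.65) = +1.51 V.

+1.51 V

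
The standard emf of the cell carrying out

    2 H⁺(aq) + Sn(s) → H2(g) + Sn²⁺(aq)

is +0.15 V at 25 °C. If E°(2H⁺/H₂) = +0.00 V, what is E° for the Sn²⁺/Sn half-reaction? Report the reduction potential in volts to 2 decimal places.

−0.15 V

In the reaction as written the 2H⁺/H₂ couple is reduced (cathode) and Sn²⁺/Sn is oxidized (anode), so E°cell = E°(2H⁺/H₂) − E°(Sn²⁺/Sn).
E°(Sn²⁺/Sn) = E°(cathode) − E°cell = +0.00 − (+0.15) = −0.15 V.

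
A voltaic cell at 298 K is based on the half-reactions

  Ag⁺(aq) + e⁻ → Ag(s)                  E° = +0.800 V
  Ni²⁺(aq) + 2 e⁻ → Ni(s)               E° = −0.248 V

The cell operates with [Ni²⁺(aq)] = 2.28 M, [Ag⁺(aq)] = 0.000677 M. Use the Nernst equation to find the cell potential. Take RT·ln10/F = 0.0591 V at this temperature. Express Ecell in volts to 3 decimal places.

+0.850 V

The Ag⁺/Ag couple has the more positive E°, so it is the cathode; Ni²⁺/Ni is the anode.
E°cell = +0.800 − (−0.248) = +1.048 V, with n = 2 electrons transferred.
For the overall reaction 2 Ag⁺(aq) + Ni(s) → 2 Ag(s) + Ni²⁺(aq), Q = [Ni²⁺(aq)] / [Ag⁺(aq)]^2 = 4.97×10^6, giving log Q = 6.697.
E = E° − (0.0591/n)·log Q = +1.048 − (0.0591/2)(6.697) = +0.850 V.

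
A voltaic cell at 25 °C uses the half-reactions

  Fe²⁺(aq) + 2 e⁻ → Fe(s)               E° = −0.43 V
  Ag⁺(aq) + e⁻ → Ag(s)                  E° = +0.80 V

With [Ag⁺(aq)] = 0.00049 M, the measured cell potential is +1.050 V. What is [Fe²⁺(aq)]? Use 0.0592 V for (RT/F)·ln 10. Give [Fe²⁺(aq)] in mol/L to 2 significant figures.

With Ag⁺/Ag at the cathode and Fe²⁺/Fe at the anode, E°cell = +0.80 − (−0.43) = +1.23 V (n = 2).
From the Nernst equation, log Q = n(E° − E)/0.0592 = 2·(+1.23 − (+1.050))/0.0592 = 6.081.
For 2 Ag⁺(aq) + Fe(s) → 2 Ag(s) + Fe²⁺(aq), the reaction quotient is Q = [Fe²⁺(aq)] / [Ag⁺(aq)]^2.
Substituting the known concentrations and solving, log [Fe²⁺(aq)] = −0.539 and [Fe²⁺(aq)] = 0.29 M.

0.29 M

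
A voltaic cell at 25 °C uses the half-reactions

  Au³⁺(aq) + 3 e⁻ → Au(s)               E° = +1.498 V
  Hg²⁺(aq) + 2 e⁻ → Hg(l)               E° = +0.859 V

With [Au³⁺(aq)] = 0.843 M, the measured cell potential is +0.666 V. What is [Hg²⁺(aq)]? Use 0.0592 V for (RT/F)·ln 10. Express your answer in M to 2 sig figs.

0.11 M

With Au³⁺/Au at the cathode and Hg²⁺/Hg at the anode, E°cell = +1.498 − (+0.859) = +0.639 V (n = 6).
From the Nernst equation, log Q = n(E° − E)/0.0592 = 6·(+0.639 − (+0.666))/0.0592 = −2.736.
The balanced reaction is 2 Au³⁺(aq) + 3 Hg(l) → 2 Au(s) + 3 Hg²⁺(aq), so Q = [Hg²⁺(aq)]^3 / [Au³⁺(aq)]^2.
Isolating [Hg²⁺(aq)] in Q = 10^{−2.736} yields log [Hg²⁺(aq)] = −0.961, i.e. 0.11 M.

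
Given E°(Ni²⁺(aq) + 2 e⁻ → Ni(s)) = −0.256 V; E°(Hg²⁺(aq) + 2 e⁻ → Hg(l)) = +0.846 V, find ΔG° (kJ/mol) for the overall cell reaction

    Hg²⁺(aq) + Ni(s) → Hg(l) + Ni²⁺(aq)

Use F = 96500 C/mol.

−213 kJ/mol

In the reaction as written Hg²⁺(aq) is reduced, so the Hg²⁺/Hg couple is the cathode and Ni²⁺/Ni is the anode.
E°cell = +0.846 − (−0.256) = +1.102 V; balancing electrons gives n = 2.
ΔG° = −nFE°cell = −(2)(96500)(+1.102) J/mol = −213 kJ/mol.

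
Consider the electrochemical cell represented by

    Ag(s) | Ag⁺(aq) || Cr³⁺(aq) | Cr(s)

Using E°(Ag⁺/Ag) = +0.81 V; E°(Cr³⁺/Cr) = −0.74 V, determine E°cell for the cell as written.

By convention the left-hand electrode in cell notation is the anode (oxidation) and the right-hand electrode is the cathode (reduction).
E°cell = E°(right) − E°(left) = −0.74 − (+0.81) = −1.55 V.
The negative sign shows that, as written, the cell would require an external voltage to drive the reaction.

−1.55 V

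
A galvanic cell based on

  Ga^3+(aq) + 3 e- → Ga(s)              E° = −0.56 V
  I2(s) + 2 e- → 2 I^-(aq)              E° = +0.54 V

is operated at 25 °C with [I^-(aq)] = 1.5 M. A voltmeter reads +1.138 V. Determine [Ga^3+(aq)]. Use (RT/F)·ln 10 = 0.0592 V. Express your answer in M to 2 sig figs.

0.0035 M

The I₂/I⁻ couple has the larger reduction potential, so it is the cathode: E°cell = +0.54 − (−0.56) = +1.10 V and n = 6.
Rearranging E = E° − (0.0592/n)·log Q gives log Q = 6(+1.10 − (+1.138))/0.0592 = −3.851.
For 3 I2(s) + 2 Ga(s) → 6 I^-(aq) + 2 Ga^3+(aq), the reaction quotient is Q = [I^-(aq)]^6·[Ga^3+(aq)]^2.
Solving for the unknown gives log [Ga^3+(aq)] = −2.454, so [Ga^3+(aq)] ≈ 0.0035 M.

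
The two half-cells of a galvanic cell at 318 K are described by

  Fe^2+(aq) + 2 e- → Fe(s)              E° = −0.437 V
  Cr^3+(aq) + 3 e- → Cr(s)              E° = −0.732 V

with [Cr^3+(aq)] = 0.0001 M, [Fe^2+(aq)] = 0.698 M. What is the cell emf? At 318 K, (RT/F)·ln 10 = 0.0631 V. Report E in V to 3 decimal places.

+0.374 V

Since E°(Fe²⁺/Fe) > E°(Cr³⁺/Cr), Fe²⁺/Fe serves as the cathode.
The standard potential is −0.437 − (−0.732) = +0.295 V and the balanced reaction transfers n = 6 electrons.
For the overall reaction 3 Fe^2+(aq) + 2 Cr(s) → 3 Fe(s) + 2 Cr^3+(aq), Q = [Cr^3+(aq)]^2 / [Fe^2+(aq)]^3 = 2.94×10^−8, giving log Q = −7.532.
E = E° − (0.0631/n)·log Q = +0.295 − (0.0631/6)(−7.532) = +0.374 V.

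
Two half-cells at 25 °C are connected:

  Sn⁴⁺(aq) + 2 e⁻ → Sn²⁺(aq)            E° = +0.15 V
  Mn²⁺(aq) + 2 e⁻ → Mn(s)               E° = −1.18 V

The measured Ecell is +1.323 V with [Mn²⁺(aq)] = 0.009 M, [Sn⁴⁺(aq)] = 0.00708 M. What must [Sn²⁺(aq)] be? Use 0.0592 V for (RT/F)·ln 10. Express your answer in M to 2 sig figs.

Sn⁴⁺/Sn²⁺ is the cathode (higher E°); E°cell = +0.15 − (−1.18) = +1.33 V with n = 2.
Rearranging E = E° − (0.0592/n)·log Q gives log Q = 2(+1.33 − (+1.323))/0.0592 = 0.236.
Balancing electrons gives Sn⁴⁺(aq) + Mn(s) → Sn²⁺(aq) + Mn²⁺(aq); thus Q = ([Sn²⁺(aq)]·[Mn²⁺(aq)]) / [Sn⁴⁺(aq)].
Substituting the known concentrations and solving, log [Sn²⁺(aq)] = 0.132 and [Sn²⁺(aq)] = 1.4 M.

1.4 M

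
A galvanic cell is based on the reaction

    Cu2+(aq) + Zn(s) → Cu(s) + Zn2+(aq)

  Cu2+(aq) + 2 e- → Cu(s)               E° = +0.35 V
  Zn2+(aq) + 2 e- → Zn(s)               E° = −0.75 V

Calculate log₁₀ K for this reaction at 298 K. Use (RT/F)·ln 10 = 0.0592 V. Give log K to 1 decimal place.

log K = 37.2

The Cu²⁺/Cu couple is reduced (cathode); E°cell = +0.35 − (−0.75) = +1.10 V with n = 2.
At equilibrium E = 0, so log K = nE°cell / 0.0592 = (2)(+1.10) / 0.0592 = 37.2.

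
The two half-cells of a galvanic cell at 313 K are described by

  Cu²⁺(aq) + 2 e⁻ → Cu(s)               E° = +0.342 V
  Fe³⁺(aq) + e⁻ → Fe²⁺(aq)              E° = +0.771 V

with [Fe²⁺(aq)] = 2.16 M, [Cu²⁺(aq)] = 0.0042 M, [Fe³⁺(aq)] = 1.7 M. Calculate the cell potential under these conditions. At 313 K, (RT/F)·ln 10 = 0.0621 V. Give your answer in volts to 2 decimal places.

Since E°(Fe³⁺/Fe²⁺) > E°(Cu²⁺/Cu), Fe³⁺/Fe²⁺ serves as the cathode.
The standard potential is +0.771 − (+0.342) = +0.429 V and the balanced reaction transfers n = 2 electrons.
Balancing gives 2 Fe³⁺(aq) + Cu(s) → 2 Fe²⁺(aq) + Cu²⁺(aq); hence Q = ([Fe²⁺(aq)]^2·[Cu²⁺(aq)]) / [Fe³⁺(aq)]^2 = 0.00678 (log Q = −2.169).
By the Nernst equation, E = +0.429 − (0.0621/2)·(−2.169) = +0.50 V.

+0.50 V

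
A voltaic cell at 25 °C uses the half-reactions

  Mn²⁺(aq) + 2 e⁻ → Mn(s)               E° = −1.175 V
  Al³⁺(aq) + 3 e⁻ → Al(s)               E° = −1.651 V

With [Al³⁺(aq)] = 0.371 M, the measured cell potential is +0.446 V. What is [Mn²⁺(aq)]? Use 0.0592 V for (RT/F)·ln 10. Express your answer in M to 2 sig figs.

0.050 M

Mn²⁺/Mn is the cathode (higher E°); E°cell = −1.175 − (−1.651) = +0.476 V with n = 6.
Since E = E° − (0.0592/n)·log Q, log Q = n(E° − E)/0.0592 = 3.041.
The balanced reaction is 3 Mn²⁺(aq) + 2 Al(s) → 3 Mn(s) + 2 Al³⁺(aq), so Q = [Al³⁺(aq)]^2 / [Mn²⁺(aq)]^3.
Solving for the unknown gives log [Mn²⁺(aq)] = −1.301, so [Mn²⁺(aq)] ≈ 0.050 M.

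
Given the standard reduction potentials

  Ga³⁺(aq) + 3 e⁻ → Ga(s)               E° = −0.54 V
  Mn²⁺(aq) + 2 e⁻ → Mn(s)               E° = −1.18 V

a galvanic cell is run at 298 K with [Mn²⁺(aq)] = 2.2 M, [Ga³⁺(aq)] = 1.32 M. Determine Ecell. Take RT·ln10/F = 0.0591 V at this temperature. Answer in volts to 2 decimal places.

Since E°(Ga³⁺/Ga) > E°(Mn²⁺/Mn), Ga³⁺/Ga serves as the cathode.
E°cell = −0.54 − (−1.18) = +0.64 V, with n = 6 electrons transferred.
Balancing gives 2 Ga³⁺(aq) + 3 Mn(s) → 2 Ga(s) + 3 Mn²⁺(aq); hence Q = [Mn²⁺(aq)]^3 / [Ga³⁺(aq)]^2 = 6.11 (log Q = 0.786).
Applying E = E° − (RT ln10/nF)·log Q gives +0.64 − (0.0591/6)(0.786) = +0.63 V.

+0.63 V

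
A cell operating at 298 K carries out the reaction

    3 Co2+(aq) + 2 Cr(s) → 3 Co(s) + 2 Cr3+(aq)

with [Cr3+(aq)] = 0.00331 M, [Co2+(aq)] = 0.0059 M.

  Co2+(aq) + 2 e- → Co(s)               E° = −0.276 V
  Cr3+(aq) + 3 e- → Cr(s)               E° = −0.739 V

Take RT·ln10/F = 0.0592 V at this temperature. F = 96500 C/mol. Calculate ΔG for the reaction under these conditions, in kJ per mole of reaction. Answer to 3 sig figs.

−258 kJ/mol

E°cell = −0.276 − (−0.739) = +0.463 V; the balanced reaction transfers n = 6 electrons.
Here Q = [Cr3+(aq)]^2 / [Co2+(aq)]^3 = 53.3 (log Q = 1.727), giving E = +0.463 − (0.0592/6)·(1.727) = +0.4460 V.
Then ΔG = −nFE = −6 × 96500 × +0.4460 J/mol = −258 kJ/mol.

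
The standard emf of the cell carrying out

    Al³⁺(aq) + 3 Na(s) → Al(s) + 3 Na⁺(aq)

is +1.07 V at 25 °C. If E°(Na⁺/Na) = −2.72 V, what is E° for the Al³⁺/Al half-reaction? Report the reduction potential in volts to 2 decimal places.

−1.65 V

In the reaction as written the Al³⁺/Al couple is reduced (cathode) and Na⁺/Na is oxidized (anode), so E°cell = E°(Al³⁺/Al) − E°(Na⁺/Na).
E°(Al³⁺/Al) = E°cell + E°(anode) = +1.07 + (−2.72) = −1.65 V.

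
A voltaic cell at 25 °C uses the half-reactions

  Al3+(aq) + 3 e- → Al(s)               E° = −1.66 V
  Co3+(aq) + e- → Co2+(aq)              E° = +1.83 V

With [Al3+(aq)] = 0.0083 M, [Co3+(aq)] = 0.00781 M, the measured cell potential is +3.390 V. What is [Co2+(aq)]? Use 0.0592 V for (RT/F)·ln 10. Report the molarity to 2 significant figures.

1.9 M

With Co³⁺/Co²⁺ at the cathode and Al³⁺/Al at the anode, E°cell = +1.83 − (−1.66) = +3.49 V (n = 3).
Since E = E° − (0.0592/n)·log Q, log Q = n(E° − E)/0.0592 = 5.068.
Balancing electrons gives 3 Co3+(aq) + Al(s) → 3 Co2+(aq) + Al3+(aq); thus Q = ([Co2+(aq)]^3·[Al3+(aq)]) / [Co3+(aq)]^3.
Substituting the known concentrations and solving, log [Co2+(aq)] = 0.276 and [Co2+(aq)] = 1.9 M.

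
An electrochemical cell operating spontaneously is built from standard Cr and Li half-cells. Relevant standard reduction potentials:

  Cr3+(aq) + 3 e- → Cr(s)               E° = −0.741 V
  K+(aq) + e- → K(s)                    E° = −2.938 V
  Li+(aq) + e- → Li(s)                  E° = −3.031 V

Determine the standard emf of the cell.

Of the two couples in this cell, the one with the more positive reduction potential is reduced at the cathode: here that is Cr³⁺/Cr (−0.741 V); Li⁺/Li (−3.031 V) is the anode.
E°cell = E°(cathode) − E°(anode) = −0.741 − (−3.031) = +2.290 V.

+2.290 V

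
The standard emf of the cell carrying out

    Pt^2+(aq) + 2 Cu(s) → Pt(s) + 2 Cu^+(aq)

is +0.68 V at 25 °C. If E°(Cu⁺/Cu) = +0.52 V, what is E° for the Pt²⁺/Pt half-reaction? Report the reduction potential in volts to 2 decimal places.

In the reaction as written the Pt²⁺/Pt couple is reduced (cathode) and Cu⁺/Cu is oxidized (anode), so E°cell = E°(Pt²⁺/Pt) − E°(Cu⁺/Cu).
E°(Pt²⁺/Pt) = E°cell + E°(anode) = +0.68 + (+0.52) = +1.20 V.

+1.20 V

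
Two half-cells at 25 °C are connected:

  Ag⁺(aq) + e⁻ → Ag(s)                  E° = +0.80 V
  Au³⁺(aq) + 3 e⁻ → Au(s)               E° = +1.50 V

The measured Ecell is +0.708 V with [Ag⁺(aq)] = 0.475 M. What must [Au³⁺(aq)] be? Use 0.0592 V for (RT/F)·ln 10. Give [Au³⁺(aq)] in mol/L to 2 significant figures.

Au³⁺/Au is the cathode (higher E°); E°cell = +1.50 − (+0.80) = +0.70 V with n = 3.
Rearranging E = E° − (0.0592/n)·log Q gives log Q = 3(+0.70 − (+0.708))/0.0592 = −0.405.
The balanced reaction is Au³⁺(aq) + 3 Ag(s) → Au(s) + 3 Ag⁺(aq), so Q = [Ag⁺(aq)]^3 / [Au³⁺(aq)].
Substituting the known concentrations and solving, log [Au³⁺(aq)] = −0.565 and [Au³⁺(aq)] = 0.27 M.

0.27 M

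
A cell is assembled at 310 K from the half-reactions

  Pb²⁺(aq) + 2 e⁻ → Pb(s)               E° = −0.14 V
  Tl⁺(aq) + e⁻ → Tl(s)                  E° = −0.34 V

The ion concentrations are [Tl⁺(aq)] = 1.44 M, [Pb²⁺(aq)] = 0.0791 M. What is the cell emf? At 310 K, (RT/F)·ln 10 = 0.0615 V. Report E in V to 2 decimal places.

The Pb²⁺/Pb couple has the more positive E°, so it is the cathode; Tl⁺/Tl is the anode.
E°cell = −0.14 − (−0.34) = +0.20 V, with n = 2 electrons transferred.
The balanced reaction is Pb²⁺(aq) + 2 Tl(s) → Pb(s) + 2 Tl⁺(aq), so Q = [Tl⁺(aq)]^2 / [Pb²⁺(aq)] = 26.2 and log Q = 1.419.
By the Nernst equation, E = +0.20 − (0.0615/2)·(1.419) = +0.16 V.

+0.16 V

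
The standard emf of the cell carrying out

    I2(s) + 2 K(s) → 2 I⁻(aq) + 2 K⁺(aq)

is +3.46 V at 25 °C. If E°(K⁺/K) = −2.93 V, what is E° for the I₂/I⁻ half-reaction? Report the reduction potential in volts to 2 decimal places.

+0.53 V

In the reaction as written the I₂/I⁻ couple is reduced (cathode) and K⁺/K is oxidized (anode), so E°cell = E°(I₂/I⁻) − E°(K⁺/K).
E°(I₂/I⁻) = E°cell + E°(anode) = +3.46 + (−2.93) = +0.53 V.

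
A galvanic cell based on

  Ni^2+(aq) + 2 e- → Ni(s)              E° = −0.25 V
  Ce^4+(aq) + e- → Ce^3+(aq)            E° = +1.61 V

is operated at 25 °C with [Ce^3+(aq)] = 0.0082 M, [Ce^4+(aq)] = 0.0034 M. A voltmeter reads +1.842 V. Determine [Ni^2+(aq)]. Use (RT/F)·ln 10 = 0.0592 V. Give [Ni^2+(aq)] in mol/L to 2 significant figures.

The Ce⁴⁺/Ce³⁺ couple has the larger reduction potential, so it is the cathode: E°cell = +1.61 − (−0.25) = +1.86 V and n = 2.
Since E = E° − (0.0592/n)·log Q, log Q = n(E° − E)/0.0592 = 0.608.
The balanced reaction is 2 Ce^4+(aq) + Ni(s) → 2 Ce^3+(aq) + Ni^2+(aq), so Q = ([Ce^3+(aq)]^2·[Ni^2+(aq)]) / [Ce^4+(aq)]^2.
Isolating [Ni^2+(aq)] in Q = 10^{0.608} yields log [Ni^2+(aq)] = −0.157, i.e. 0.70 M.

0.70 M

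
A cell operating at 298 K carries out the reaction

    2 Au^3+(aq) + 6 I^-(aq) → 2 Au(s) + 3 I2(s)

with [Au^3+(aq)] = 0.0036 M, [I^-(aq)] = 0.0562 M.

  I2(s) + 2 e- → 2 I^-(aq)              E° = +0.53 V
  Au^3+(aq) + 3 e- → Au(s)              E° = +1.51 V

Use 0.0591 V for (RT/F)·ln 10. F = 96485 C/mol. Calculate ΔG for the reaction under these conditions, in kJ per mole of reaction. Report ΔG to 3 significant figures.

−497 kJ/mol

With Au³⁺/Au reduced at the cathode, E°cell = +1.51 − (+0.53) = +0.98 V and n = 6.
The reaction quotient is 1 / ([Au^3+(aq)]^2·[I^-(aq)]^6) = 2.45×10^12; by Nernst, E = +0.98 − (0.0591/6)(12.389) = +0.8580 V.
Finally ΔG = −nFE = −(6)(96485 C/mol)(+0.8580 V) = −497 kJ/mol.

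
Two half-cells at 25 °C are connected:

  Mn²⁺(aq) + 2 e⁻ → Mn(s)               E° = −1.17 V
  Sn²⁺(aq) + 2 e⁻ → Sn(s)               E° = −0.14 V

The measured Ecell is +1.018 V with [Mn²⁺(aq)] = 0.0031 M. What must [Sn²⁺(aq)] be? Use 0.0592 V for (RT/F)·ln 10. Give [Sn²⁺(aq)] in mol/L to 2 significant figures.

0.0012 M

With Sn²⁺/Sn at the cathode and Mn²⁺/Mn at the anode, E°cell = −0.14 − (−1.17) = +1.03 V (n = 2).
Since E = E° − (0.0592/n)·log Q, log Q = n(E° − E)/0.0592 = 0.405.
The balanced reaction is Sn²⁺(aq) + Mn(s) → Sn(s) + Mn²⁺(aq), so Q = [Mn²⁺(aq)] / [Sn²⁺(aq)].
Isolating [Sn²⁺(aq)] in Q = 10^{0.405} yields log [Sn²⁺(aq)] = −2.914, i.e. 0.0012 M.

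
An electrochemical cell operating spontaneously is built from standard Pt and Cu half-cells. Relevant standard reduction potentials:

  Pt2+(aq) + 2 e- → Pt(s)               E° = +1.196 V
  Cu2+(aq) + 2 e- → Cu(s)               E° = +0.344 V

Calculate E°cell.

The Pt²⁺/Pt couple has the higher E°, so Pt ion is reduced (cathode) and Cu is oxidized (anode).
E°cell = E°(cathode) − E°(anode) = +1.196 − (+0.344) = +0.852 V.

+0.852 V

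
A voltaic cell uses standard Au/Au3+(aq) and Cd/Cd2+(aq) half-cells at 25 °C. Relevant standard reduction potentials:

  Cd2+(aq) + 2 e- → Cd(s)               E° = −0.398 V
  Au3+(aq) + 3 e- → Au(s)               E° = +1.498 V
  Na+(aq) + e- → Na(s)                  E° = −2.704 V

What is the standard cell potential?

+1.896 V

Of the two couples in this cell, the one with the more positive reduction potential is reduced at the cathode: here that is Au³⁺/Au (+1.498 V); Cd²⁺/Cd (−0.398 V) is the anode.
E°cell = E°(cathode) − E°(anode) = +1.498 − (−0.398) = +1.896 V.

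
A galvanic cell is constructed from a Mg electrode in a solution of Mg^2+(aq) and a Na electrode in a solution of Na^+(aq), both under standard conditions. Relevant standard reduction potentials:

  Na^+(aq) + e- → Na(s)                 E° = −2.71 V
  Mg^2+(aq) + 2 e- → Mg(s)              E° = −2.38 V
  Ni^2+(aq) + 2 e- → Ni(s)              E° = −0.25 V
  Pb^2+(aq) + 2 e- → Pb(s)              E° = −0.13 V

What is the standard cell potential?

Of the two couples in this cell, the one with the more positive reduction potential is reduced at the cathode: here that is Mg²⁺/Mg (−2.38 V); Na⁺/Na (−2.71 V) is the anode.
E°cell = E°(cathode) − E°(anode) = −2.38 − (−2.71) = +0.33 V.

+0.33 V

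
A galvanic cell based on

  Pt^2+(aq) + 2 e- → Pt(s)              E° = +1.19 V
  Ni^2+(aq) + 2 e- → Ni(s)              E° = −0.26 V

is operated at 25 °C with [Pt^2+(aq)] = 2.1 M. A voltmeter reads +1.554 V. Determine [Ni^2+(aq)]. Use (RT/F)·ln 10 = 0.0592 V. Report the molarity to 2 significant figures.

The Pt²⁺/Pt couple has the larger reduction potential, so it is the cathode: E°cell = +1.19 − (−0.26) = +1.45 V and n = 2.
Since E = E° − (0.0592/n)·log Q, log Q = n(E° − E)/0.0592 = −3.514.
The balanced reaction is Pt^2+(aq) + Ni(s) → Pt(s) + Ni^2+(aq), so Q = [Ni^2+(aq)] / [Pt^2+(aq)].
Solving for the unknown gives log [Ni^2+(aq)] = −3.192, so [Ni^2+(aq)] ≈ 0.00064 M.

0.00064 M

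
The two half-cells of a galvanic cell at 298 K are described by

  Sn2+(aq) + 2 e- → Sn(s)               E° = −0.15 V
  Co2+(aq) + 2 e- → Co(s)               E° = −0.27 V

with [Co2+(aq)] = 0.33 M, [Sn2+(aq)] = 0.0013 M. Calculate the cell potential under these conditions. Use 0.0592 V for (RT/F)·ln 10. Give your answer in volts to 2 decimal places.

+0.05 V

Since E°(Sn²⁺/Sn) > E°(Co²⁺/Co), Sn²⁺/Sn serves as the cathode.
E°cell = −0.15 − (−0.27) = +0.12 V, with n = 2 electrons transferred.
For the overall reaction Sn2+(aq) + Co(s) → Sn(s) + Co2+(aq), Q = [Co2+(aq)] / [Sn2+(aq)] = 254, giving log Q = 2.405.
Applying E = E° − (RT ln10/nF)·log Q gives +0.12 − (0.0592/2)(2.405) = +0.05 V.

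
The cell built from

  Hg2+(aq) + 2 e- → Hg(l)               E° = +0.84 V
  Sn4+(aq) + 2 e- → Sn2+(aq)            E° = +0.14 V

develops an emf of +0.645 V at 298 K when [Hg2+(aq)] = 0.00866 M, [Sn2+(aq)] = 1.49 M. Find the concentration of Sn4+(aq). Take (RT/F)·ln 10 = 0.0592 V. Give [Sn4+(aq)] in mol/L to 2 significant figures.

0.93 M

With Hg²⁺/Hg at the cathode and Sn⁴⁺/Sn²⁺ at the anode, E°cell = +0.84 − (+0.14) = +0.70 V (n = 2).
Since E = E° − (0.0592/n)·log Q, log Q = n(E° − E)/0.0592 = 1.858.
For Hg2+(aq) + Sn2+(aq) → Hg(l) + Sn4+(aq), the reaction quotient is Q = [Sn4+(aq)] / ([Hg2+(aq)]·[Sn2+(aq)]).
Solving for the unknown gives log [Sn4+(aq)] = −0.031, so [Sn4+(aq)] ≈ 0.93 M.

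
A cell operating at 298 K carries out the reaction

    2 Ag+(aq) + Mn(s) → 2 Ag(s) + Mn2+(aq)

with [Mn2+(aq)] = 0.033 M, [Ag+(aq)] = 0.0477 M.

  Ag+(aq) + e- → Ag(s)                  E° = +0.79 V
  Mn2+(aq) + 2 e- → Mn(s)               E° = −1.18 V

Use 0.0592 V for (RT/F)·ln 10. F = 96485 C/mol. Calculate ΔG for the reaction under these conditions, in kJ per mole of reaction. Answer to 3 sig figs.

With Ag⁺/Ag reduced at the cathode, E°cell = +0.79 − (−1.18) = +1.97 V and n = 2.
Here Q = [Mn2+(aq)] / [Ag+(aq)]^2 = 14.5 (log Q = 1.161), giving E = +1.97 − (0.0592/2)·(1.161) = +1.9356 V.
Finally ΔG = −nFE = −(2)(96485 C/mol)(+1.9356 V) = −374 kJ/mol.

−374 kJ/mol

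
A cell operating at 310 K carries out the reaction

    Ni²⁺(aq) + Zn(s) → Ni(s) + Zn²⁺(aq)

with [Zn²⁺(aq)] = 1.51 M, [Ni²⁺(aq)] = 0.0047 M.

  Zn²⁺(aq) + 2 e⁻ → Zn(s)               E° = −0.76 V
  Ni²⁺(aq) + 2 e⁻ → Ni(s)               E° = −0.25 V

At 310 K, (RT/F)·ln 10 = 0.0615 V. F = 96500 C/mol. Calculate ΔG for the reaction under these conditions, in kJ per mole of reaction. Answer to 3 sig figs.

With Ni²⁺/Ni reduced at the cathode, E°cell = −0.25 − (−0.76) = +0.51 V and n = 2.
Here Q = [Zn²⁺(aq)] / [Ni²⁺(aq)] = 321 (log Q = 2.507), giving E = +0.51 − (0.0615/2)·(2.507) = +0.4329 V.
Finally ΔG = −nFE = −(2)(96500 C/mol)(+0.4329 V) = −83.5 kJ/mol.

−83.5 kJ/mol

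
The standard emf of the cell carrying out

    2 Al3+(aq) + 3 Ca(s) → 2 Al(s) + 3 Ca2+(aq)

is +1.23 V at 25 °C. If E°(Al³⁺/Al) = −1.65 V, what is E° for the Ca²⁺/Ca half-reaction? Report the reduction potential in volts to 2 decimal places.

−2.88 V

In the reaction as written the Al³⁺/Al couple is reduced (cathode) and Ca²⁺/Ca is oxidized (anode), so E°cell = E°(Al³⁺/Al) − E°(Ca²⁺/Ca).
E°(Ca²⁺/Ca) = E°(cathode) − E°cell = −1.65 − (+1.23) = −2.88 V.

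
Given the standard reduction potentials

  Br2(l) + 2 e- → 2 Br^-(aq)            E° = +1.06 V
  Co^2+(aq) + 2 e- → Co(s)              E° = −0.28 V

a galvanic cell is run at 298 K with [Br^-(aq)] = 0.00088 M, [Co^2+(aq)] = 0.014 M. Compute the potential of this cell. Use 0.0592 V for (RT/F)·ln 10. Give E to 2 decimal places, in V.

+1.58 V

The Br₂/Br⁻ couple has the more positive E°, so it is the cathode; Co²⁺/Co is the anode.
E°cell = E°cat − E°an = +1.06 − (−0.28) = +1.34 V; n = 2.
For the overall reaction Br2(l) + Co(s) → 2 Br^-(aq) + Co^2+(aq), Q = [Br^-(aq)]^2·[Co^2+(aq)] = 1.08×10^−8, giving log Q = −7.965.
Applying E = E° − (RT ln10/nF)·log Q gives +1.34 − (0.0592/2)(−7.965) = +1.58 V.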